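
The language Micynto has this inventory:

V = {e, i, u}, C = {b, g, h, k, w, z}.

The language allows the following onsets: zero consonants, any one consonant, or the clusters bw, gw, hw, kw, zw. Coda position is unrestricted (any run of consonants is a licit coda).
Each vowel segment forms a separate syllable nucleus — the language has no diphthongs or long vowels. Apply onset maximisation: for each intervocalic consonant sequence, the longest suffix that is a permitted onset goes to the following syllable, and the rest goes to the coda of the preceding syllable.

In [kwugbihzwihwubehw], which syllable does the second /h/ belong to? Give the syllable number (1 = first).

4

Vowels present: u, i, i, u, e; each is a nucleus, giving 5 syllables.
σ1/σ2 boundary: /gb/ — longest licit onset from the right is /b/, leaving /g/ as coda.
σ2/σ3 boundary: /hzw/; trying suffixes from longest down, /zw/ is the first permitted one, so coda /h/ | onset /zw/.
σ3/σ4 boundary: /hw/ — entire cluster is a permitted onset → onset /hw/, coda ∅.
σ4/σ5 boundary: just /b/ — single C goes to the following onset.
So the parse is kwug.bih.zwi.hwu.behw.
The second /h/ is in the onset of syllable 4 (/hwu/).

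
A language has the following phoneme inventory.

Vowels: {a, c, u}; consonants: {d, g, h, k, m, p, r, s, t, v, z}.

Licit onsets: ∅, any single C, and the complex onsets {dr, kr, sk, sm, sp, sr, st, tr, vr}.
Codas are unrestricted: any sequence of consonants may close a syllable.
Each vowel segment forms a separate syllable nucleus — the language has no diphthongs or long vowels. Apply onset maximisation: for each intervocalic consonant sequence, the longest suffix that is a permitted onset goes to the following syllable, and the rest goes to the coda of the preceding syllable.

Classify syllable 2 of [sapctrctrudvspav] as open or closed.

The vowels are a, c, c, u, a — 5 nuclei, so 5 syllables.
Between /a/ (V1) and /c/ (V2): /p/ is a single consonant, so it becomes the next onset.
Between /c/ (V2) and /c/ (V3): cluster /tr/ — /tr/ is itself a permitted onset, so the whole cluster goes right; preceding coda = ∅.
Between /c/ (V3) and /u/ (V4): /tr/ — entire cluster is a permitted onset → onset /tr/, coda ∅.
Between /u/ (V4) and /a/ (V5): /dvsp/; trying suffixes from longest down, /sp/ is the first permitted one, so coda /dv/ | onset /sp/.
Putting it together: sa.pc.trc.trudv.spav.
Syllable 2 is /pc/; it ends in its nucleus with no coda, so it is open.

open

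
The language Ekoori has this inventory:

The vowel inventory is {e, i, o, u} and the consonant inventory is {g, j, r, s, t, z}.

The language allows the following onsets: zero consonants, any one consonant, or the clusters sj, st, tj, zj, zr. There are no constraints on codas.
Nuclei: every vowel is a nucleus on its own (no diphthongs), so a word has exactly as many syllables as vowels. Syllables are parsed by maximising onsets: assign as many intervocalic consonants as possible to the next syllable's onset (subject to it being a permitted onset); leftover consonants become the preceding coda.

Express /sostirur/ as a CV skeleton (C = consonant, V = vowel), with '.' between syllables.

CV.CCV.CVC

Vowels present: o, i, u; each is a nucleus, giving 3 syllables.
σ1/σ2 boundary: /st/ — entire cluster is a permitted onset → onset /st/, coda ∅.
σ2/σ3 boundary: /r/ is a single consonant, so it becomes the next onset.
Syllabification: so.sti.rur.
Mapping each syllable to C/V: /so/ → CV, /sti/ → CCV, /rur/ → CVC.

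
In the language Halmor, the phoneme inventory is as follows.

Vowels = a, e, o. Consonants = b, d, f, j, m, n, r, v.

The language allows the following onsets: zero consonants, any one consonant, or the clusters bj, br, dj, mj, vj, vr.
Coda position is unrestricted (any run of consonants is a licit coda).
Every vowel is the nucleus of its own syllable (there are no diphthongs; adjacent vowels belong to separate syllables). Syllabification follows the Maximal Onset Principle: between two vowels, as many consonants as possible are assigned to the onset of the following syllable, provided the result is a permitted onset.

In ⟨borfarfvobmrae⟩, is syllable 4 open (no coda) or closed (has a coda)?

Nuclei (vowels): o, a, o, a, e → 5 syllables.
V1 /o/ – V2 /a/: /rf/ — longest licit onset from the right is /f/, leaving /r/ as coda.
V2 /a/ – V3 /o/: /rfv/ — longest licit onset from the right is /v/, leaving /rf/ as coda.
V3 /o/ – V4 /a/: /bmr/ splits as /bm/ + /r/ (/r/ is the longest suffix that is a licit onset).
V4 /a/ – V5 /e/: no consonants, so the boundary falls immediately after /a/.
Putting it together: bor.farf.vobm.ra.e.
Syllable 4 is /ra/; it ends in its nucleus with no coda, so it is open.

open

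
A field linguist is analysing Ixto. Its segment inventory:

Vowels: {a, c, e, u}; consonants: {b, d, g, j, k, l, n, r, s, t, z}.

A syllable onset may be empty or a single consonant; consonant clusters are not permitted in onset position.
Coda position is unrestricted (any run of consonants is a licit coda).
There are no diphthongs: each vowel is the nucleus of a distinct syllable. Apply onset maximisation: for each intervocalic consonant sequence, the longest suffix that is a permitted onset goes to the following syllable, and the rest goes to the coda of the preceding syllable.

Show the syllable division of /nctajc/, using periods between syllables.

nc.ta.jc

Vowels present: c, a, c; each is a nucleus, giving 3 syllables.
/c…a/ gap (V1→V2): /t/ → onset of the next syllable (single consonants are always licit onsets).
/a…c/ gap (V2→V3): /j/ is a single consonant, so it becomes the next onset.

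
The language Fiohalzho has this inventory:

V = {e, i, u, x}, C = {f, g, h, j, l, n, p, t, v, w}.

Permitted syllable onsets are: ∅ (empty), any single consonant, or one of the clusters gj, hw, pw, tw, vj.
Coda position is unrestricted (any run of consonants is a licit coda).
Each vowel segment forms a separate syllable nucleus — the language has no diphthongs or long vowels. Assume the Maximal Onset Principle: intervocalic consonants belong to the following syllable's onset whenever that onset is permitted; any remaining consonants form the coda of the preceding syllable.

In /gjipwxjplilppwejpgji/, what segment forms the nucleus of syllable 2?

The vowels are i, x, i, e, i — 5 nuclei, so 5 syllables.
The second nucleus (vowel 2 from the left) is /x/.

x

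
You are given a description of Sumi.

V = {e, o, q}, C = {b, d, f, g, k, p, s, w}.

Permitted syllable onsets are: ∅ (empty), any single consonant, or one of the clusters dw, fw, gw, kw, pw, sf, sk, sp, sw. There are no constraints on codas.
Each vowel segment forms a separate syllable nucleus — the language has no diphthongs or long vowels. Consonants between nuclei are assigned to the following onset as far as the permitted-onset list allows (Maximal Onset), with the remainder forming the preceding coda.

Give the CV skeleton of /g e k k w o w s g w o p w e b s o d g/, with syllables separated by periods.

Nuclei (vowels): e, o, o, e, o → 5 syllables.
σ1/σ2 boundary: cluster /kkw/ — the longest permitted-onset suffix is /kw/; onset = /kw/, preceding coda = /k/.
σ2/σ3 boundary: /wsgw/ — longest licit onset from the right is /gw/, leaving /ws/ as coda.
σ3/σ4 boundary: /pw/ is a licit onset in full, so it all attaches to the next syllable.
σ4/σ5 boundary: /bs/ — longest licit onset from the right is /s/, leaving /b/ as coda.
So the parse is gek.kwows.gwo.pweb.sodg.
Mapping each syllable to C/V: /gek/ → CVC, /kwows/ → CCVCC, /gwo/ → CCV, /pweb/ → CCVC, /sodg/ → CVCC.

CVC.CCVCC.CCV.CCVC.CVCC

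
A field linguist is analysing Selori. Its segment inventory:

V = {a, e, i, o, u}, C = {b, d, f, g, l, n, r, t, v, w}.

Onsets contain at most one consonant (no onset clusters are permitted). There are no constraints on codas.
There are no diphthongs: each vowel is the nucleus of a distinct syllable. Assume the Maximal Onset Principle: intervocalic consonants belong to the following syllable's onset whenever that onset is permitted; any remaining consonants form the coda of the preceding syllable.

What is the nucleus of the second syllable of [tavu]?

u

Vowels present: a, u; each is a nucleus, giving 2 syllables.
The second nucleus (vowel 2 from the left) is /u/.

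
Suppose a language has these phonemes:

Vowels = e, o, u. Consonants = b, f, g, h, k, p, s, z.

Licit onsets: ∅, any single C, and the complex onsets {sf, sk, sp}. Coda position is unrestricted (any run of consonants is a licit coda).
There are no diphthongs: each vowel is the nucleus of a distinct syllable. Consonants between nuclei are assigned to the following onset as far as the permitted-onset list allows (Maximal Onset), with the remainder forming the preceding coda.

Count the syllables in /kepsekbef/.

The vowels are e, e, e — 3 nuclei, so 3 syllables.

3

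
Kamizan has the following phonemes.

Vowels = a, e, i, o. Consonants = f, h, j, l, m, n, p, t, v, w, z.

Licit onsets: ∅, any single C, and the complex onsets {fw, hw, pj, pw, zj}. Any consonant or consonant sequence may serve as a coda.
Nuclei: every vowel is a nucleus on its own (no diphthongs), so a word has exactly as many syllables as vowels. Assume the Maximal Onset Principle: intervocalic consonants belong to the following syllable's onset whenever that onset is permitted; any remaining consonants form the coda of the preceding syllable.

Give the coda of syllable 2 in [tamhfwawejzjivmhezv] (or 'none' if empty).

The vowels are a, a, e, i, e — 5 nuclei, so 5 syllables.
Between /a/ (V1) and /a/ (V2): /mhfw/; trying suffixes from longest down, /fw/ is the first permitted one, so coda /mh/ | onset /fw/.
Between /a/ (V2) and /e/ (V3): just /w/ — single C goes to the following onset.
Between /e/ (V3) and /i/ (V4): cluster /jzj/ — the longest permitted-onset suffix is /zj/; onset = /zj/, preceding coda = /j/.
Between /i/ (V4) and /e/ (V5): /vmh/ — longest licit onset from the right is /h/, leaving /vm/ as coda.
Putting it together: tamh.fwa.wej.zjivm.hezv.
Syllable 2 is /fwa/: onset /fw/, nucleus /a/, coda ∅.

none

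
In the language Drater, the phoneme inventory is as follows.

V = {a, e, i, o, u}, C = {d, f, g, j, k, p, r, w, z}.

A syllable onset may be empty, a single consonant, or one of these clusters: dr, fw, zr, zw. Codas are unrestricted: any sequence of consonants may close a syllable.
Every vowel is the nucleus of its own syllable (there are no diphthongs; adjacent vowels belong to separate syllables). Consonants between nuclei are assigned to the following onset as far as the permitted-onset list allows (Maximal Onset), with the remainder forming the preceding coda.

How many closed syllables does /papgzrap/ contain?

2

The vowels are a, a — 2 nuclei, so 2 syllables.
σ1/σ2 boundary: /pgzr/ splits as /pg/ + /zr/ (/zr/ is the longest suffix that is a licit onset).
Result: papg.zrap.
Classifying each syllable: /papg/ (closed), /zrap/ (closed).
Closed syllables: 2.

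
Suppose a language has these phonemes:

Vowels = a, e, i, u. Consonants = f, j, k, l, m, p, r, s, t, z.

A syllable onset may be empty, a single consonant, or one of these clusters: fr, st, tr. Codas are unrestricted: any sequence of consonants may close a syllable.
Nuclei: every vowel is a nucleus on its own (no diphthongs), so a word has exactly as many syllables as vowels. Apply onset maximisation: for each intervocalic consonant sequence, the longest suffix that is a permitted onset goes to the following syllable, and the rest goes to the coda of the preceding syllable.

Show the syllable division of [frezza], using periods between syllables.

Nuclei (vowels): e, a → 2 syllables.
Between /e/ (V1) and /a/ (V2): cluster /zz/ — the longest permitted-onset suffix is /z/; onset = /z/, preceding coda = /z/.

frez.za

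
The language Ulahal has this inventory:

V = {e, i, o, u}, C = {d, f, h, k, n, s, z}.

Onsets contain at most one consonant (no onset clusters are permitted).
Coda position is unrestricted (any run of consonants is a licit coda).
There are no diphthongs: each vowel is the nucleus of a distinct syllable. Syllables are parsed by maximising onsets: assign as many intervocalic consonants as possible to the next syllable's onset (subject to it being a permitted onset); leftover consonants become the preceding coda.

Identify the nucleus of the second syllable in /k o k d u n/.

Nuclei (vowels): o, u → 2 syllables.
The second nucleus (vowel 2 from the left) is /u/.

u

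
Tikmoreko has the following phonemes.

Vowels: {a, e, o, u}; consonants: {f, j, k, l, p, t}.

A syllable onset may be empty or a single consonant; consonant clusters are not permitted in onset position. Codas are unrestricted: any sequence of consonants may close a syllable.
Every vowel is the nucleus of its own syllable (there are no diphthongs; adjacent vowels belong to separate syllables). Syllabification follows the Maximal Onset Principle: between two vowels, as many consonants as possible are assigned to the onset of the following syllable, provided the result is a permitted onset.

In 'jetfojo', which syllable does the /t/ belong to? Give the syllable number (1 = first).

The vowels are e, o, o — 3 nuclei, so 3 syllables.
σ1/σ2 boundary: /tf/ — longest licit onset from the right is /f/, leaving /t/ as coda.
σ2/σ3 boundary: /j/ is a single consonant, so it becomes the next onset.
So the parse is jet.fo.jo.
The /t/ is in the coda of syllable 1 (/jet/).

1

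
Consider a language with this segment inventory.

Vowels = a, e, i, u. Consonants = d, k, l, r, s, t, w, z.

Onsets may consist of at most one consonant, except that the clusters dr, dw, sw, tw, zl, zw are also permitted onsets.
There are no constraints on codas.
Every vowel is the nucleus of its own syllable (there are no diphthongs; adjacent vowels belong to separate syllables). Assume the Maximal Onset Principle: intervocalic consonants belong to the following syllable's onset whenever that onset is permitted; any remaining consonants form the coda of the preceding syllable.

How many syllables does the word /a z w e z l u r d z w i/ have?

Vowels present: a, e, u, i; each is a nucleus, giving 4 syllables.

4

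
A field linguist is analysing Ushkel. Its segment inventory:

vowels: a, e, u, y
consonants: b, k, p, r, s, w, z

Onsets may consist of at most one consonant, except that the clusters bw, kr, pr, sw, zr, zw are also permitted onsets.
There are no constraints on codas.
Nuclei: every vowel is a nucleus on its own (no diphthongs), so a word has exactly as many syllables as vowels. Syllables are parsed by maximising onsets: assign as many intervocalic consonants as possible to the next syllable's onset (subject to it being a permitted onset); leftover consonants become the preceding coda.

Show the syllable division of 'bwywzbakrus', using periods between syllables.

bwywz.ba.krus

Vowels present: y, a, u; each is a nucleus, giving 3 syllables.
/y…a/ gap (V1→V2): /wzb/; trying suffixes from longest down, /b/ is the first permitted one, so coda /wz/ | onset /b/.
/a…u/ gap (V2→V3): /kr/ is a licit onset in full, so it all attaches to the next syllable.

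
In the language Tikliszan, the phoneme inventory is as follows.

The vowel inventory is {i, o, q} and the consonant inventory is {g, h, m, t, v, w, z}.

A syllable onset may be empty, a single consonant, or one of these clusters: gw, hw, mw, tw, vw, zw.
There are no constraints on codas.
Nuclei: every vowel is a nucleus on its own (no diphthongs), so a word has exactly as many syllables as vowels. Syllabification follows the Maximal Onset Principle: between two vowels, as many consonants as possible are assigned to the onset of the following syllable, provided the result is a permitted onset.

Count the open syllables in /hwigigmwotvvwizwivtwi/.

Vowels present: i, i, o, i, i, i; each is a nucleus, giving 6 syllables.
/i…i/ gap (V1→V2): /g/ → onset of the next syllable (single consonants are always licit onsets).
/i…o/ gap (V2→V3): /gmw/ — longest licit onset from the right is /mw/, leaving /g/ as coda.
/o…i/ gap (V3→V4): cluster /tvvw/ — the longest permitted-onset suffix is /vw/; onset = /vw/, preceding coda = /tv/.
/i…i/ gap (V4→V5): /zw/ — entire cluster is a permitted onset → onset /zw/, coda ∅.
/i…i/ gap (V5→V6): /vtw/ splits as /v/ + /tw/ (/tw/ is the longest suffix that is a licit onset).
Result: hwi.gig.mwotv.vwi.zwiv.twi.
Classifying each syllable: /hwi/ (open), /gig/ (closed), /mwotv/ (closed), /vwi/ (open), /zwiv/ (closed), /twi/ (open).
Open syllables: 3.

3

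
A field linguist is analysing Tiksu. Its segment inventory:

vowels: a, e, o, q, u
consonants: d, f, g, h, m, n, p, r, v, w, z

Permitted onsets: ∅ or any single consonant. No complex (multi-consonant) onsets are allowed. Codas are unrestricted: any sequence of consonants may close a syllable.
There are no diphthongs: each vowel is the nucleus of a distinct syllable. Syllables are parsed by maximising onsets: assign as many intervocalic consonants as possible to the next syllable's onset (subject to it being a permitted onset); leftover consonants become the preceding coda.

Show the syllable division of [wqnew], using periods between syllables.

wq.new

Vowels present: q, e; each is a nucleus, giving 2 syllables.
Between /q/ (V1) and /e/ (V2): /n/ → onset of the next syllable (single consonants are always licit onsets).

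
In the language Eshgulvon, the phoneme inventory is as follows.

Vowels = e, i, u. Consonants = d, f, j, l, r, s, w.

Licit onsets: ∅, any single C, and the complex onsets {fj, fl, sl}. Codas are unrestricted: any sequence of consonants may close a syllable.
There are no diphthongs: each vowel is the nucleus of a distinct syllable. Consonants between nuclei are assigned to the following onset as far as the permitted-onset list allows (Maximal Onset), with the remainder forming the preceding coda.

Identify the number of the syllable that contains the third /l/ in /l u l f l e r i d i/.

The vowels are u, e, i, i — 4 nuclei, so 4 syllables.
/u…e/ gap (V1→V2): /lfl/ splits as /l/ + /fl/ (/fl/ is the longest suffix that is a licit onset).
/e…i/ gap (V2→V3): /r/ → onset of the next syllable (single consonants are always licit onsets).
/i…i/ gap (V3→V4): just /d/ — single C goes to the following onset.
Putting it together: lul.fle.ri.di.
The third /l/ is in the onset of syllable 2 (/fle/).

2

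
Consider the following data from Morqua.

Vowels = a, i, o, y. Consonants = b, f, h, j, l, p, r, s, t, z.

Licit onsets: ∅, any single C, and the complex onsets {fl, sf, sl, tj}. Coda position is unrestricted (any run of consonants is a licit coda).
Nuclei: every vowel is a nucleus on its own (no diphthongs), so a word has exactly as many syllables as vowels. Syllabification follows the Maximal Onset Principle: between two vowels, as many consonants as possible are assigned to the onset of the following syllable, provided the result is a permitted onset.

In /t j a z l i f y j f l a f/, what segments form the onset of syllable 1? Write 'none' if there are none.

tj

Nuclei (vowels): a, i, y, a → 4 syllables.
/a…i/ gap (V1→V2): cluster /zl/ — the longest permitted-onset suffix is /l/; onset = /l/, preceding coda = /z/.
/i…y/ gap (V2→V3): /f/ → onset of the next syllable (single consonants are always licit onsets).
/y…a/ gap (V3→V4): /jfl/ splits as /j/ + /fl/ (/fl/ is the longest suffix that is a licit onset).
So the parse is tjaz.li.fyj.flaf.
Syllable 1 is /tjaz/: onset /tj/, nucleus /a/, coda /z/.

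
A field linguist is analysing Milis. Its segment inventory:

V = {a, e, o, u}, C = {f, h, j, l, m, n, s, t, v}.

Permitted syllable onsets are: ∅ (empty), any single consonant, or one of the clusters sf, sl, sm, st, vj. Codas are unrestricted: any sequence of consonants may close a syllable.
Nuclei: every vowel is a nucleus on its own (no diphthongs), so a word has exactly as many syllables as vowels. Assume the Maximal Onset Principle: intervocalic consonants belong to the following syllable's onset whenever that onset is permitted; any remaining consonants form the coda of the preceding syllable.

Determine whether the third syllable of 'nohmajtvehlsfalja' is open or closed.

closed

Vowels present: o, a, e, a, a; each is a nucleus, giving 5 syllables.
/o…a/ gap (V1→V2): /hm/ splits as /h/ + /m/ (/m/ is the longest suffix that is a licit onset).
/a…e/ gap (V2→V3): /jtv/ — longest licit onset from the right is /v/, leaving /jt/ as coda.
/e…a/ gap (V3→V4): /hlsf/ splits as /hl/ + /sf/ (/sf/ is the longest suffix that is a licit onset).
/a…a/ gap (V4→V5): /lj/ — longest licit onset from the right is /j/, leaving /l/ as coda.
Putting it together: noh.majt.vehl.sfal.ja.
Syllable 3 is /vehl/ with coda /hl/, so it is closed.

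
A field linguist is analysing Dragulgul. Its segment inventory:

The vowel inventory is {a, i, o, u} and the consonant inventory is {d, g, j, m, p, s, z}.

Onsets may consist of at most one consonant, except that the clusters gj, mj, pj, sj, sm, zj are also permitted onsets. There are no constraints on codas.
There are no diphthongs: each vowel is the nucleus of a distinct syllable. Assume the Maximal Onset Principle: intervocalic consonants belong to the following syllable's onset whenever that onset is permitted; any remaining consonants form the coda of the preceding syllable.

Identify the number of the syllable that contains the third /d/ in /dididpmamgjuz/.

2

The vowels are i, i, a, u — 4 nuclei, so 4 syllables.
V1 /i/ – V2 /i/: /d/ → onset of the next syllable (single consonants are always licit onsets).
V2 /i/ – V3 /a/: cluster /dpm/ — the longest permitted-onset suffix is /m/; onset = /m/, preceding coda = /dp/.
V3 /a/ – V4 /u/: /mgj/ splits as /m/ + /gj/ (/gj/ is the longest suffix that is a licit onset).
Syllabification: di.didp.mam.gjuz.
The third /d/ is in the coda of syllable 2 (/didp/).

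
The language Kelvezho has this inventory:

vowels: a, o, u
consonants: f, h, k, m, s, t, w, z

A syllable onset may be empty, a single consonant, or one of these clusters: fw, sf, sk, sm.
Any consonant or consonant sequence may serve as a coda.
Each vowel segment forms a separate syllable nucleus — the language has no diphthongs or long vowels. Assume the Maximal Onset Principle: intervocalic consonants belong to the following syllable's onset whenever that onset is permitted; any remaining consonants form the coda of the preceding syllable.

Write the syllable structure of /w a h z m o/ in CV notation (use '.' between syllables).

CVCC.CV

The vowels are a, o — 2 nuclei, so 2 syllables.
σ1/σ2 boundary: /hzm/; trying suffixes from longest down, /m/ is the first permitted one, so coda /hz/ | onset /m/.
Result: wahz.mo.
Mapping each syllable to C/V: /wahz/ → CVCC, /mo/ → CV.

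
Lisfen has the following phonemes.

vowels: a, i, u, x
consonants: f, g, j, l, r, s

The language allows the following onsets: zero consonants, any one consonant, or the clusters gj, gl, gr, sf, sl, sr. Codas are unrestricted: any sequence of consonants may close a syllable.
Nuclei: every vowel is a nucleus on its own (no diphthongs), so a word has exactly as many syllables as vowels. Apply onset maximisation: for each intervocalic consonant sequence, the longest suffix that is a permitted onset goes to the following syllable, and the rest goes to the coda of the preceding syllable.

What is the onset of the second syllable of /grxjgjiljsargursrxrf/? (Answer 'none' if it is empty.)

gj

Nuclei (vowels): x, i, a, u, x → 5 syllables.
/x…i/ gap (V1→V2): /jgj/ — longest licit onset from the right is /gj/, leaving /j/ as coda.
/i…a/ gap (V2→V3): /ljs/ — longest licit onset from the right is /s/, leaving /lj/ as coda.
/a…u/ gap (V3→V4): /rg/ — longest licit onset from the right is /g/, leaving /r/ as coda.
/u…x/ gap (V4→V5): /rsr/ splits as /r/ + /sr/ (/sr/ is the longest suffix that is a licit onset).
Syllabification: grxj.gjilj.sar.gur.srxrf.
Syllable 2 is /gjilj/: onset /gj/, nucleus /i/, coda /lj/.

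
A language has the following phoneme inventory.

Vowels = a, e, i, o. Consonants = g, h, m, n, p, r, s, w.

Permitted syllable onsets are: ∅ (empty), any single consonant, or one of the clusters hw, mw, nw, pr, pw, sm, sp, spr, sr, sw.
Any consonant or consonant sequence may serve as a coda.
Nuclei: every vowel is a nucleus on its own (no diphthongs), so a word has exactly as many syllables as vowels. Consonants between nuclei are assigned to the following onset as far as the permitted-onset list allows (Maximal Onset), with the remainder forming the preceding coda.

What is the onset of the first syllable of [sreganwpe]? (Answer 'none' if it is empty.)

sr

Nuclei (vowels): e, a, e → 3 syllables.
Between /e/ (V1) and /a/ (V2): /g/ → onset of the next syllable (single consonants are always licit onsets).
Between /a/ (V2) and /e/ (V3): /nwp/ — longest licit onset from the right is /p/, leaving /nw/ as coda.
Result: sre.ganw.pe.
Syllable 1 is /sre/: onset /sr/, nucleus /e/, coda ∅.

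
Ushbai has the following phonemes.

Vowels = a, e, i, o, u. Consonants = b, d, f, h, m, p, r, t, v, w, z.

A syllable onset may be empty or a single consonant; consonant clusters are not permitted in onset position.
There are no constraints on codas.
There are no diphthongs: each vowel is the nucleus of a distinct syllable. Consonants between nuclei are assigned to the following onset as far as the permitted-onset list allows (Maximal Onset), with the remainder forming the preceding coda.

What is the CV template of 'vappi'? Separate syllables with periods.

CVC.CV

Nuclei (vowels): a, i → 2 syllables.
Between /a/ (V1) and /i/ (V2): cluster /pp/ — the longest permitted-onset suffix is /p/; onset = /p/, preceding coda = /p/.
Syllabification: vap.pi.
Mapping each syllable to C/V: /vap/ → CVC, /pi/ → CV.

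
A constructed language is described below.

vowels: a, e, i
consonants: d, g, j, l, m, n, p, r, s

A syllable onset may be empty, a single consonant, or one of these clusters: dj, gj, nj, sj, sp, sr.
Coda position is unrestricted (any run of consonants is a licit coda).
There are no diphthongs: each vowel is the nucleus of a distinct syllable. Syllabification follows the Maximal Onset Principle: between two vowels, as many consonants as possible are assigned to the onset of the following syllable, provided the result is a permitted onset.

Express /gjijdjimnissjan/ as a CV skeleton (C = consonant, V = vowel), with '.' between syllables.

The vowels are i, i, i, a — 4 nuclei, so 4 syllables.
Between /i/ (V1) and /i/ (V2): /jdj/; trying suffixes from longest down, /dj/ is the first permitted one, so coda /j/ | onset /dj/.
Between /i/ (V2) and /i/ (V3): cluster /mn/ — the longest permitted-onset suffix is /n/; onset = /n/, preceding coda = /m/.
Between /i/ (V3) and /a/ (V4): /ssj/ — longest licit onset from the right is /sj/, leaving /s/ as coda.
Putting it together: gjij.djim.nis.sjan.
Mapping each syllable to C/V: /gjij/ → CCVC, /djim/ → CCVC, /nis/ → CVC, /sjan/ → CCVC.

CCVC.CCVC.CVC.CCVC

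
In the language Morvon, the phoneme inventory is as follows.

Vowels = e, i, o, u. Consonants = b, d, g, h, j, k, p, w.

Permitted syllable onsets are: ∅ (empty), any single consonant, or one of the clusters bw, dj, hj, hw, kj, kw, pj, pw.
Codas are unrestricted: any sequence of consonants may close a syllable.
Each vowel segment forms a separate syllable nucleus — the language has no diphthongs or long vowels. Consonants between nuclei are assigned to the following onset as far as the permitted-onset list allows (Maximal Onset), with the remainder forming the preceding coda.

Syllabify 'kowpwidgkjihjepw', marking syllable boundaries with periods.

Vowels present: o, i, i, e; each is a nucleus, giving 4 syllables.
σ1/σ2 boundary: /wpw/; trying suffixes from longest down, /pw/ is the first permitted one, so coda /w/ | onset /pw/.
σ2/σ3 boundary: /dgkj/; trying suffixes from longest down, /kj/ is the first permitted one, so coda /dg/ | onset /kj/.
σ3/σ4 boundary: /hj/ — entire cluster is a permitted onset → onset /hj/, coda ∅.

kow.pwidg.kji.hjepw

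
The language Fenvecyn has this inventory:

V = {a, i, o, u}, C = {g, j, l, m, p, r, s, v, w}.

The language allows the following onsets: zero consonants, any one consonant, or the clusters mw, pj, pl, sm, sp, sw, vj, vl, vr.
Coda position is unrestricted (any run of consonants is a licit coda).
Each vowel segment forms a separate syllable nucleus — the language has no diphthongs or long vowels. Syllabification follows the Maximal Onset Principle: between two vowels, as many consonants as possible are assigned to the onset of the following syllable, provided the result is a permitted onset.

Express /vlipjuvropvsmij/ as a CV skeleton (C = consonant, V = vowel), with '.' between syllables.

CCV.CCV.CCVCC.CCVC

The vowels are i, u, o, i — 4 nuclei, so 4 syllables.
Between /i/ (V1) and /u/ (V2): /pj/ — entire cluster is a permitted onset → onset /pj/, coda ∅.
Between /u/ (V2) and /o/ (V3): /vr/ — entire cluster is a permitted onset → onset /vr/, coda ∅.
Between /o/ (V3) and /i/ (V4): /pvsm/ — longest licit onset from the right is /sm/, leaving /pv/ as coda.
Syllabification: vli.pju.vropv.smij.
Mapping each syllable to C/V: /vli/ → CCV, /pju/ → CCV, /vropv/ → CCVCC, /smij/ → CCVC.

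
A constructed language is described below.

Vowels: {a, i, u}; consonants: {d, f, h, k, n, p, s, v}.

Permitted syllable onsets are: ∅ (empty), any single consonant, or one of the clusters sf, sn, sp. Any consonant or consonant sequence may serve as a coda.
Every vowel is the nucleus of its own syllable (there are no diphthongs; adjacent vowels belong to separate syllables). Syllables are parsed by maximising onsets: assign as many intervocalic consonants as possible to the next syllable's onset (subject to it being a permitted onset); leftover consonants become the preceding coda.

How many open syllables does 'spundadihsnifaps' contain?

Vowels present: u, a, i, i, a; each is a nucleus, giving 5 syllables.
V1 /u/ – V2 /a/: /nd/; trying suffixes from longest down, /d/ is the first permitted one, so coda /n/ | onset /d/.
V2 /a/ – V3 /i/: just /d/ — single C goes to the following onset.
V3 /i/ – V4 /i/: /hsn/; trying suffixes from longest down, /sn/ is the first permitted one, so coda /h/ | onset /sn/.
V4 /i/ – V5 /a/: /f/ is a single consonant, so it becomes the next onset.
Putting it together: spun.da.dih.sni.faps.
Classifying each syllable: /spun/ (closed), /da/ (open), /dih/ (closed), /sni/ (open), /faps/ (closed).
Open syllables: 2.

2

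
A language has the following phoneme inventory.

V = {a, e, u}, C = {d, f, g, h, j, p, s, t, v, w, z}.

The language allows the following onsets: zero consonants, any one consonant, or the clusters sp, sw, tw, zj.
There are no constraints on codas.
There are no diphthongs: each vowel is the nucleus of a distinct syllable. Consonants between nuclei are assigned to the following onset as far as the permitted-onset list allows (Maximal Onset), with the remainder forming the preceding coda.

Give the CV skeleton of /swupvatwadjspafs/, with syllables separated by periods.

The vowels are u, a, a, a — 4 nuclei, so 4 syllables.
V1 /u/ – V2 /a/: /pv/ splits as /p/ + /v/ (/v/ is the longest suffix that is a licit onset).
V2 /a/ – V3 /a/: cluster /tw/ — /tw/ is itself a permitted onset, so the whole cluster goes right; preceding coda = ∅.
V3 /a/ – V4 /a/: /djsp/ — longest licit onset from the right is /sp/, leaving /dj/ as coda.
Result: swup.va.twadj.spafs.
Mapping each syllable to C/V: /swup/ → CCVC, /va/ → CV, /twadj/ → CCVCC, /spafs/ → CCVCC.

CCVC.CV.CCVCC.CCVCC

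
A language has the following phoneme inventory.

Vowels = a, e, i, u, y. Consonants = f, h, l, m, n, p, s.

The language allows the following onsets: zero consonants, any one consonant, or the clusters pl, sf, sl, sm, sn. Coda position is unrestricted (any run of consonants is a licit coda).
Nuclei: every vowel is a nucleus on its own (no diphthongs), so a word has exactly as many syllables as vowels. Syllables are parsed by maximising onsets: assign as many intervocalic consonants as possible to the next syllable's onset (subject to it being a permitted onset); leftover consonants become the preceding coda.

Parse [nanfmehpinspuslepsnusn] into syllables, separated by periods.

nanf.meh.pins.pu.slep.snusn

Nuclei (vowels): a, e, i, u, e, u → 6 syllables.
/a…e/ gap (V1→V2): /nfm/ — longest licit onset from the right is /m/, leaving /nf/ as coda.
/e…i/ gap (V2→V3): /hp/ splits as /h/ + /p/ (/p/ is the longest suffix that is a licit onset).
/i…u/ gap (V3→V4): cluster /nsp/ — the longest permitted-onset suffix is /p/; onset = /p/, preceding coda = /ns/.
/u…e/ gap (V4→V5): cluster /sl/ — /sl/ is itself a permitted onset, so the whole cluster goes right; preceding coda = ∅.
/e…u/ gap (V5→V6): cluster /psn/ — the longest permitted-onset suffix is /sn/; onset = /sn/, preceding coda = /p/.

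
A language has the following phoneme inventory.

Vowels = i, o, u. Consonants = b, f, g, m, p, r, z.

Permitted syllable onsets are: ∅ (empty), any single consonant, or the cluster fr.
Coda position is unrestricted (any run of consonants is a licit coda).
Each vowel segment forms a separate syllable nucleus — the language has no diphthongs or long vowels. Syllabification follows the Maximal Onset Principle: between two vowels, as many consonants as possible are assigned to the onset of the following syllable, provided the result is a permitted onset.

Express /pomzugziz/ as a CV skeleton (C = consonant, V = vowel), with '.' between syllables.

CVC.CVC.CVC

Vowels present: o, u, i; each is a nucleus, giving 3 syllables.
V1 /o/ – V2 /u/: cluster /mz/ — the longest permitted-onset suffix is /z/; onset = /z/, preceding coda = /m/.
V2 /u/ – V3 /i/: cluster /gz/ — the longest permitted-onset suffix is /z/; onset = /z/, preceding coda = /g/.
Result: pom.zug.ziz.
Mapping each syllable to C/V: /pom/ → CVC, /zug/ → CVC, /ziz/ → CVC.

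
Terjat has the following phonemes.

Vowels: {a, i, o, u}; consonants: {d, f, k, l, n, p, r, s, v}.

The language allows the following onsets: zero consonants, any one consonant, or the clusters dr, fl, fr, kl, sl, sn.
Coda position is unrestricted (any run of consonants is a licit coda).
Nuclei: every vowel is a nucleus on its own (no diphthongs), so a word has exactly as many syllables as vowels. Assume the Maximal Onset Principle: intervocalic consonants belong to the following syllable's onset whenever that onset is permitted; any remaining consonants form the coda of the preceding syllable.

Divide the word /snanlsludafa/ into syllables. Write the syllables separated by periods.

snanl.slu.da.fa

The vowels are a, u, a, a — 4 nuclei, so 4 syllables.
V1 /a/ – V2 /u/: cluster /nlsl/ — the longest permitted-onset suffix is /sl/; onset = /sl/, preceding coda = /nl/.
V2 /u/ – V3 /a/: just /d/ — single C goes to the following onset.
V3 /a/ – V4 /a/: just /f/ — single C goes to the following onset.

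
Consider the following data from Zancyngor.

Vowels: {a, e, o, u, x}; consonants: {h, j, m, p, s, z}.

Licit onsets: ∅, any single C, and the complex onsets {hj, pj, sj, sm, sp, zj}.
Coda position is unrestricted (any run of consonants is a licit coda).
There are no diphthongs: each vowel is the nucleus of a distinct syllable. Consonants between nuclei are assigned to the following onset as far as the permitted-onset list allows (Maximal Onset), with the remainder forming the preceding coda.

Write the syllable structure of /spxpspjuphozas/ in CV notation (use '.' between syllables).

Vowels present: x, u, o, a; each is a nucleus, giving 4 syllables.
V1 /x/ – V2 /u/: /pspj/ — longest licit onset from the right is /pj/, leaving /ps/ as coda.
V2 /u/ – V3 /o/: /ph/ — longest licit onset from the right is /h/, leaving /p/ as coda.
V3 /o/ – V4 /a/: just /z/ — single C goes to the following onset.
Putting it together: spxps.pjup.ho.zas.
Mapping each syllable to C/V: /spxps/ → CCVCC, /pjup/ → CCVC, /ho/ → CV, /zas/ → CVC.

CCVCC.CCVC.CV.CVC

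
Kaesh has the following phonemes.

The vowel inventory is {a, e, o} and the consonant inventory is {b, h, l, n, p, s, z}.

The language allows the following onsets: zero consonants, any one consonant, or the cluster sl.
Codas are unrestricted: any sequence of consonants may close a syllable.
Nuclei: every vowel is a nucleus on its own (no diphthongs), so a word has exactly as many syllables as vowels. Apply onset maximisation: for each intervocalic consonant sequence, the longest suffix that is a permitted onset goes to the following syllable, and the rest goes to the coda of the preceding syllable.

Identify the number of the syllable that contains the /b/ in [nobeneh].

Nuclei (vowels): o, e, e → 3 syllables.
V1 /o/ – V2 /e/: /b/ is a single consonant, so it becomes the next onset.
V2 /e/ – V3 /e/: /n/ is a single consonant, so it becomes the next onset.
Result: no.be.neh.
The /b/ is in the onset of syllable 2 (/be/).

2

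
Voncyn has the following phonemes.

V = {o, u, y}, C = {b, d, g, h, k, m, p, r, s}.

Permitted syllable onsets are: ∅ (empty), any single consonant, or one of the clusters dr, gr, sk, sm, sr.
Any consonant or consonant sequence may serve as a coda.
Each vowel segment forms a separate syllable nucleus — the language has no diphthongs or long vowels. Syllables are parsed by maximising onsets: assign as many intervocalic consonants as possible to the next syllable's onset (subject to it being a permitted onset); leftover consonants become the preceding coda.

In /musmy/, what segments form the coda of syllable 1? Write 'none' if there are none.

none

The vowels are u, y — 2 nuclei, so 2 syllables.
σ1/σ2 boundary: /sm/ is a licit onset in full, so it all attaches to the next syllable.
Result: mu.smy.
Syllable 1 is /mu/: onset /m/, nucleus /u/, coda ∅.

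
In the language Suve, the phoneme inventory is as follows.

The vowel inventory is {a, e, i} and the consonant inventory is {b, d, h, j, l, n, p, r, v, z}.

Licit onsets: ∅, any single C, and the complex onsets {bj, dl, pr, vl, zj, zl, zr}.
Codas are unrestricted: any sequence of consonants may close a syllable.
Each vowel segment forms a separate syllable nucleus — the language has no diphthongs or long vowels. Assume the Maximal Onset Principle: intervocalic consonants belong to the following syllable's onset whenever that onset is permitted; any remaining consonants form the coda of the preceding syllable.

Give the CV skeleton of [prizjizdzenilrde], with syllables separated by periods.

CCV.CCVCC.CV.CVCC.CV

Vowels present: i, i, e, i, e; each is a nucleus, giving 5 syllables.
/i…i/ gap (V1→V2): cluster /zj/ — /zj/ is itself a permitted onset, so the whole cluster goes right; preceding coda = ∅.
/i…e/ gap (V2→V3): /zdz/ splits as /zd/ + /z/ (/z/ is the longest suffix that is a licit onset).
/e…i/ gap (V3→V4): /n/ → onset of the next syllable (single consonants are always licit onsets).
/i…e/ gap (V4→V5): /lrd/ — longest licit onset from the right is /d/, leaving /lr/ as coda.
Syllabification: pri.zjizd.ze.nilr.de.
Mapping each syllable to C/V: /pri/ → CCV, /zjizd/ → CCVCC, /ze/ → CV, /nilr/ → CVCC, /de/ → CV.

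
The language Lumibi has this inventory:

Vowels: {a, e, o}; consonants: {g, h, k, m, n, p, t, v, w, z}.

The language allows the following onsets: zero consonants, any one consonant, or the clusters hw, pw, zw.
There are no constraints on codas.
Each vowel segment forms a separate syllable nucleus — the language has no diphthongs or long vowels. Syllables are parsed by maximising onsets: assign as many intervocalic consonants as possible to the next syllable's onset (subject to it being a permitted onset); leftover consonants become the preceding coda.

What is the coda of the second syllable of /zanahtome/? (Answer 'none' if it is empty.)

h

The vowels are a, a, o, e — 4 nuclei, so 4 syllables.
σ1/σ2 boundary: /n/ → onset of the next syllable (single consonants are always licit onsets).
σ2/σ3 boundary: /ht/; trying suffixes from longest down, /t/ is the first permitted one, so coda /h/ | onset /t/.
σ3/σ4 boundary: just /m/ — single C goes to the following onset.
Putting it together: za.nah.to.me.
Syllable 2 is /nah/: onset /n/, nucleus /a/, coda /h/.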